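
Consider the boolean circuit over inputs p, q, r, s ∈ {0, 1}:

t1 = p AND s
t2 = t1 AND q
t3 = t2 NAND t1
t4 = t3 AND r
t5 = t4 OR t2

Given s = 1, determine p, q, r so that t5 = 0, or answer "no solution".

Check with s = 1 and p=0, q=0, r=0:
t1 = p AND s = 0 AND 1 = 0
t2 = t1 AND q = 0 AND 0 = 0
t3 = t2 NAND t1 = 0 NAND 0 = 1
t4 = t3 AND r = 1 AND 0 = 0
t5 = t4 OR t2 = 0 OR 0 = 0
So t5 = 0.

p=0 q=0 r=0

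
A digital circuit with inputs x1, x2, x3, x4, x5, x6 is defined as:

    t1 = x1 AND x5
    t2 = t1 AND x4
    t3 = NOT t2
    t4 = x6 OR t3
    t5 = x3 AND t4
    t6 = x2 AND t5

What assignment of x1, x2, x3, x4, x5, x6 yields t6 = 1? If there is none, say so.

t6 = x2 AND t5 must be 1, so both x2 = 1 and t5 = 1.
Check with x1=0 x2=1 x3=1 x4=1 x5=0 x6=0:
t1 = x1 AND x5 = 0 AND 0 = 0
t2 = t1 AND x4 = 0 AND 1 = 0
t3 = NOT t2 = NOT 0 = 1
t4 = x6 OR t3 = 0 OR 1 = 1
t5 = x3 AND t4 = 1 AND 1 = 1
t6 = x2 AND t5 = 1 AND 1 = 1
So t6 = 1 as required.

x1=0 x2=1 x3=1 x4=1 x5=0 x6=0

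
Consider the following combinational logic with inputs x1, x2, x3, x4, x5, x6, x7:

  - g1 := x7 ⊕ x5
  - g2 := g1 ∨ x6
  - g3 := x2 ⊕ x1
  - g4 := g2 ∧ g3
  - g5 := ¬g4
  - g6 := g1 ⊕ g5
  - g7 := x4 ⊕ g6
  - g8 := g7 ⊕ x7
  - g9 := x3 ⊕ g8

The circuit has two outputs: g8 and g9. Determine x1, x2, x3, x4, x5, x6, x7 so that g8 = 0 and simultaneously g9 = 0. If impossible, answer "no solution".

x1=0 x2=1 x3=0 x4=0 x5=0 x6=0 x7=1

Check with x1=0 x2=1 x3=0 x4=0 x5=0 x6=0 x7=1:
g1 = x7 ⊕ x5 = 1 ⊕ 0 = 1
g2 = g1 ∨ x6 = 1 ∨ 0 = 1
g3 = x2 ⊕ x1 = 1 ⊕ 0 = 1
g4 = g2 ∧ g3 = 1 ∧ 1 = 1
g5 = ¬g4 = ¬1 = 0
g6 = g1 ⊕ g5 = 1 ⊕ 0 = 1
g7 = x4 ⊕ g6 = 0 ⊕ 1 = 1
g8 = g7 ⊕ x7 = 1 ⊕ 1 = 0
g9 = x3 ⊕ g8 = 0 ⊕ 0 = 0
So g8 = 0 and g9 = 0.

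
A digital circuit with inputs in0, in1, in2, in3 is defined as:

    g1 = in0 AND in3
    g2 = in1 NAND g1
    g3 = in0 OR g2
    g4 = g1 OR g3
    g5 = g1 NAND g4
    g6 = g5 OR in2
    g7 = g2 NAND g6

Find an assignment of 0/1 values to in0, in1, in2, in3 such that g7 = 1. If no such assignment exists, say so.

in0=1, in1=1, in2=0, in3=1

g7 = g2 NAND g6 must be 1, so at least one of g2, g6 is 0.
Check with in0=1, in1=1, in2=0, in3=1:
g1 = in0 AND in3 = 1 AND 1 = 1
g2 = in1 NAND g1 = 1 NAND 1 = 0
g3 = in0 OR g2 = 1 OR 0 = 1
g4 = g1 OR g3 = 1 OR 1 = 1
g5 = g1 NAND g4 = 1 NAND 1 = 0
g6 = g5 OR in2 = 0 OR 0 = 0
g7 = g2 NAND g6 = 0 NAND 0 = 1
So g7 = 1 as required.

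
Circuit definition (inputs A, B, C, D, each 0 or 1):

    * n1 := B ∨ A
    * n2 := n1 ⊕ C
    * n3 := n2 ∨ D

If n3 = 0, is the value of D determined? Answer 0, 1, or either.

n3 = n2 ∨ D must be 0, so both n2 = 0 and D = 0.
n2 = n1 ⊕ C must be 0, so n1 and C are equal.
Every assignment with n3 = 0 has D = 0; there are 4 such assignment(s).
  A=0, B=0, C=0, D=0
  A=0, B=1, C=1, D=0
  A=1, B=0, C=1, D=0
  A=1, B=1, C=1, D=0

0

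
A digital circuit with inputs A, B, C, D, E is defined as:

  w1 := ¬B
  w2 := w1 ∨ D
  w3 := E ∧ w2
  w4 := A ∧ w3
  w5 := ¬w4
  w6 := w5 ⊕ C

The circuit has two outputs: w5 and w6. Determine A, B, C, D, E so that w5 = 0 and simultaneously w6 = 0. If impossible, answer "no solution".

A=1 B=0 C=0 D=1 E=1

Check with A=1 B=0 C=0 D=1 E=1:
w1 = ¬B = ¬0 = 1
w2 = w1 ∨ D = 1 ∨ 1 = 1
w3 = E ∧ w2 = 1 ∧ 1 = 1
w4 = A ∧ w3 = 1 ∧ 1 = 1
w5 = ¬w4 = ¬1 = 0
w6 = w5 ⊕ C = 0 ⊕ 0 = 0
So w5 = 0 and w6 = 0.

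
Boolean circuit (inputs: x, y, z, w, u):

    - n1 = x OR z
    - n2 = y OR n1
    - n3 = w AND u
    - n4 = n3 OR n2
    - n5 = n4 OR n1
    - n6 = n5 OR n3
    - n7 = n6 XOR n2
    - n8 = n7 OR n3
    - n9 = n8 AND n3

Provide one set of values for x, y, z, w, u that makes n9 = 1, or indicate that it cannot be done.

x=1, y=1, z=0, w=1, u=1

n9 = n8 AND n3 must be 1, so both n8 = 1 and n3 = 1.
n8 = n7 OR n3 must be 1, so at least one of n7, n3 is 1.
n3 = w AND u must be 1, so both w = 1 and u = 1.
Check with x=1, y=1, z=0, w=1, u=1:
n1 = x OR z = 1 OR 0 = 1
n2 = y OR n1 = 1 OR 1 = 1
n3 = w AND u = 1 AND 1 = 1
n4 = n3 OR n2 = 1 OR 1 = 1
n5 = n4 OR n1 = 1 OR 1 = 1
n6 = n5 OR n3 = 1 OR 1 = 1
n7 = n6 XOR n2 = 1 XOR 1 = 0
n8 = n7 OR n3 = 0 OR 1 = 1
n9 = n8 AND n3 = 1 AND 1 = 1
So n9 = 1 as required.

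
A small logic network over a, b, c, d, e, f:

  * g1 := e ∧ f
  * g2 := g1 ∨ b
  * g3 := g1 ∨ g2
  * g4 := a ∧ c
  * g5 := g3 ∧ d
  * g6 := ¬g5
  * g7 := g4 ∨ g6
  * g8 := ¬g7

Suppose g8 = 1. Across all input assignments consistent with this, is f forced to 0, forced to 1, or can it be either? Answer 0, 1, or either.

either

Both values of f occur among assignments with g8 = 1:
  f=0: a=0, b=1, c=0, d=1, e=0, f=0
  f=1: a=0, b=0, c=0, d=1, e=1, f=1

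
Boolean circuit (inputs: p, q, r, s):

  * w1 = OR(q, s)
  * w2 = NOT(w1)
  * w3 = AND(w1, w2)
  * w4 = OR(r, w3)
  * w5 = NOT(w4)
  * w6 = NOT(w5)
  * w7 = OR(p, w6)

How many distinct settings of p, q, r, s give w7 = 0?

4

w7 = OR(p, w6) must be 0, so both p = 0 and w6 = 0.
w6 = NOT(w5) must be 0, so w5 = 1.
Satisfying assignments:
  p=0, q=0, r=0, s=0
  p=0, q=0, r=0, s=1
  p=0, q=1, r=0, s=0
  p=0, q=1, r=0, s=1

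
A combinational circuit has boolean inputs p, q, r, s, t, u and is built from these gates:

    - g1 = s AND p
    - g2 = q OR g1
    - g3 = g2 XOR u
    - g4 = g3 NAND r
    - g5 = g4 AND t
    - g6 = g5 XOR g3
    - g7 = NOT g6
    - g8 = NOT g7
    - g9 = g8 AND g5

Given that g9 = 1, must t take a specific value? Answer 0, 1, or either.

g9 = g8 AND g5 must be 1, so both g8 = 1 and g5 = 1.
g8 = NOT g7 must be 1, so g7 = 0.
Every assignment with g9 = 1 has t = 1; there are 16 such assignment(s).

1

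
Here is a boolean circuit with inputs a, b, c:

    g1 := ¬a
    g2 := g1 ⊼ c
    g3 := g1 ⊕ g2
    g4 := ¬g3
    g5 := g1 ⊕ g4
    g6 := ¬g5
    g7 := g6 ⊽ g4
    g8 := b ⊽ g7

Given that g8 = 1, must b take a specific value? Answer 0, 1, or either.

0

g8 = b ⊽ g7 must be 1, so both b = 0 and g7 = 0.
g7 = g6 ⊽ g4 must be 0, so at least one of g6, g4 is 1.
Every assignment with g8 = 1 has b = 0; there are 3 such assignment(s).
  a=0, b=0, c=0
  a=1, b=0, c=0
  a=1, b=0, c=1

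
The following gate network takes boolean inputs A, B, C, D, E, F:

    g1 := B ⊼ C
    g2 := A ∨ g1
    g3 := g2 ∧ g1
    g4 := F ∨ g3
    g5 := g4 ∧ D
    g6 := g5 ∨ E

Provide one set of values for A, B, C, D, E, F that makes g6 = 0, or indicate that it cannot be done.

Check with A=0, B=1, C=1, D=0, E=0, F=1:
g1 = B ⊼ C = 1 ⊼ 1 = 0
g2 = A ∨ g1 = 0 ∨ 0 = 0
g3 = g2 ∧ g1 = 0 ∧ 0 = 0
g4 = F ∨ g3 = 1 ∨ 0 = 1
g5 = g4 ∧ D = 1 ∧ 0 = 0
g6 = g5 ∨ E = 0 ∨ 0 = 0
So g6 = 0 as required.

A=0, B=1, C=1, D=0, E=0, F=1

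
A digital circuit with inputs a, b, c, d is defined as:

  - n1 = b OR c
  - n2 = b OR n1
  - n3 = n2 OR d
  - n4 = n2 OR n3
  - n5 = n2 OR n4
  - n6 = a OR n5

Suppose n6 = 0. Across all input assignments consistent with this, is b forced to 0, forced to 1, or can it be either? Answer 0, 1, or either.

n6 = a OR n5 must be 0, so both a = 0 and n5 = 0.
n5 = n2 OR n4 must be 0, so both n2 = 0 and n4 = 0.
n2 = b OR n1 must be 0, so both b = 0 and n1 = 0.
Every assignment with n6 = 0 has b = 0; there are 1 such assignment(s).
  a=0, b=0, c=0, d=0

0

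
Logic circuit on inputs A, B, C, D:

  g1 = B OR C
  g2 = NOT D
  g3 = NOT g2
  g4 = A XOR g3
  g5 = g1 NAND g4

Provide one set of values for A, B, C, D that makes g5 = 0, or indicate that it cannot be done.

g5 = g1 NAND g4 must be 0, so both g1 = 1 and g4 = 1.
Check with A=0, B=1, C=1, D=1:
g1 = B OR C = 1 OR 1 = 1
g2 = NOT D = NOT 1 = 0
g3 = NOT g2 = NOT 0 = 1
g4 = A XOR g3 = 0 XOR 1 = 1
g5 = g1 NAND g4 = 1 NAND 1 = 0
So g5 = 0 as required.

A=0, B=1, C=1, D=1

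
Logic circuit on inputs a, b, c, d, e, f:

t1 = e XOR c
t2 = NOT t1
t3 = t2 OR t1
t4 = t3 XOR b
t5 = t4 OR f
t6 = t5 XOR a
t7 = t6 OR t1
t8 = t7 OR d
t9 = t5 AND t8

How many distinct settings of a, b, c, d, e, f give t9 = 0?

22

t9 = t5 AND t8 must be 0, so at least one of t5, t8 is 0.
Enumerating the 64 input combinations, 22 give t9 = 0 and 42 give t9 = 1.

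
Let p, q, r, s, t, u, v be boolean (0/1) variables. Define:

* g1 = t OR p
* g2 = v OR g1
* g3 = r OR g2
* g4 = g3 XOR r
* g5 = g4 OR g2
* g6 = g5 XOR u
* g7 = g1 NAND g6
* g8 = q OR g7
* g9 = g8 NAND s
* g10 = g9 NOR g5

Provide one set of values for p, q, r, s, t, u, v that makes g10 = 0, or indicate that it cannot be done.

p=1 q=0 r=0 s=1 t=0 u=1 v=1

g10 = g9 NOR g5 must be 0, so at least one of g9, g5 is 1.
Check with p=1 q=0 r=0 s=1 t=0 u=1 v=1:
g1 = t OR p = 0 OR 1 = 1
g2 = v OR g1 = 1 OR 1 = 1
g3 = r OR g2 = 0 OR 1 = 1
g4 = g3 XOR r = 1 XOR 0 = 1
g5 = g4 OR g2 = 1 OR 1 = 1
g6 = g5 XOR u = 1 XOR 1 = 0
g7 = g1 NAND g6 = 1 NAND 0 = 1
g8 = q OR g7 = 0 OR 1 = 1
g9 = g8 NAND s = 1 NAND 1 = 0
g10 = g9 NOR g5 = 0 NOR 1 = 0
So g10 = 0 as required.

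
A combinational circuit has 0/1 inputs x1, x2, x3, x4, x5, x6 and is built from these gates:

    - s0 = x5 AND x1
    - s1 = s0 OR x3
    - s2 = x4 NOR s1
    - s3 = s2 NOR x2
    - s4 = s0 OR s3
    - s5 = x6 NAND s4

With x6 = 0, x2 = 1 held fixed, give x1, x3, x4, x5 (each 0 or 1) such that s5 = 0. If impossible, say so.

With x6 = 0, x2 = 1 fixed, none of the 16 settings of x1, x3, x4, x5 give s5 = 0.
For example, with x1=1, x3=0, x4=1, x5=1:
s0 = x5 AND x1 = 1 AND 1 = 1
s1 = s0 OR x3 = 1 OR 0 = 1
s2 = x4 NOR s1 = 1 NOR 1 = 0
s3 = s2 NOR x2 = 0 NOR 1 = 0
s4 = s0 OR s3 = 1 OR 0 = 1
s5 = x6 NAND s4 = 0 NAND 1 = 1
giving s5 = 1 ≠ 0.

no solution exists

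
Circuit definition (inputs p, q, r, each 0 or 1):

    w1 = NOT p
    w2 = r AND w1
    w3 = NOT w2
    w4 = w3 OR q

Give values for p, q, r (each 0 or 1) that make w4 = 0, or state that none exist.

w4 = w3 OR q must be 0, so both w3 = 0 and q = 0.
Check with p=0 q=0 r=1:
w1 = NOT p = NOT 0 = 1
w2 = r AND w1 = 1 AND 1 = 1
w3 = NOT w2 = NOT 1 = 0
w4 = w3 OR q = 0 OR 0 = 0
So w4 = 0 as required.

p=0 q=0 r=1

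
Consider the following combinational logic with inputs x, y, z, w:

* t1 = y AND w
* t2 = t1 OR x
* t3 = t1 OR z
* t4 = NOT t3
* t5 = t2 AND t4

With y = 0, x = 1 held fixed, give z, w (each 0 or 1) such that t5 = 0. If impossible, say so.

z=1 w=1

t5 = t2 AND t4 must be 0, so at least one of t2, t4 is 0.
Check with y = 0, x = 1 and z=1, w=1:
t1 = y AND w = 0 AND 1 = 0
t2 = t1 OR x = 0 OR 1 = 1
t3 = t1 OR z = 0 OR 1 = 1
t4 = NOT t3 = NOT 1 = 0
t5 = t2 AND t4 = 1 AND 0 = 0
So t5 = 0.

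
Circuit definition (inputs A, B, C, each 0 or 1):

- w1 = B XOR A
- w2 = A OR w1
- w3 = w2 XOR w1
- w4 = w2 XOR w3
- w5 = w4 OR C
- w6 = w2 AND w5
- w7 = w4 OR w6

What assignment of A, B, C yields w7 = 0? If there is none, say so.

A=0, B=0, C=1

w7 = w4 OR w6 must be 0, so both w4 = 0 and w6 = 0.
Check with A=0, B=0, C=1:
w1 = B XOR A = 0 XOR 0 = 0
w2 = A OR w1 = 0 OR 0 = 0
w3 = w2 XOR w1 = 0 XOR 0 = 0
w4 = w2 XOR w3 = 0 XOR 0 = 0
w5 = w4 OR C = 0 OR 1 = 1
w6 = w2 AND w5 = 0 AND 1 = 0
w7 = w4 OR w6 = 0 OR 0 = 0
So w7 = 0 as required.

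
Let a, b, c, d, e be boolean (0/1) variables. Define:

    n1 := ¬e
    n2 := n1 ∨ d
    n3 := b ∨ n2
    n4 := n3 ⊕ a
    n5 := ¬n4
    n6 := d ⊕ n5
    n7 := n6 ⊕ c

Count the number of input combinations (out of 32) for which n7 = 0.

n7 = n6 ⊕ c must be 0, so n6 and c are equal.
Enumerating the 32 input combinations, 16 give n7 = 0 and 16 give n7 = 1.

16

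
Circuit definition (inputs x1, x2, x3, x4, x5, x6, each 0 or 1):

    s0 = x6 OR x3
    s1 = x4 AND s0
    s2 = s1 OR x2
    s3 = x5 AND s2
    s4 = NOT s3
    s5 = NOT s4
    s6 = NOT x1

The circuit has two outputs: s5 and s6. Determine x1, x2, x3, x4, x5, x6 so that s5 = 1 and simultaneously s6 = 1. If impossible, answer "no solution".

x1=0 x2=1 x3=0 x4=0 x5=1 x6=1

Check with x1=0 x2=1 x3=0 x4=0 x5=1 x6=1:
s0 = x6 OR x3 = 1 OR 0 = 1
s1 = x4 AND s0 = 0 AND 1 = 0
s2 = s1 OR x2 = 0 OR 1 = 1
s3 = x5 AND s2 = 1 AND 1 = 1
s4 = NOT s3 = NOT 1 = 0
s5 = NOT s4 = NOT 0 = 1
s6 = NOT x1 = NOT 0 = 1
So s5 = 1 and s6 = 1.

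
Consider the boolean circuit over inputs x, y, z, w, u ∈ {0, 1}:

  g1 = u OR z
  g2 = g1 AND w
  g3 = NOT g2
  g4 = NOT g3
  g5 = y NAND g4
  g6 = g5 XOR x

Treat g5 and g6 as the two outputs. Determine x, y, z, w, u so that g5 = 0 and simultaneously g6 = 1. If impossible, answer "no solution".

Check with x=1, y=1, z=1, w=1, u=1:
g1 = u OR z = 1 OR 1 = 1
g2 = g1 AND w = 1 AND 1 = 1
g3 = NOT g2 = NOT 1 = 0
g4 = NOT g3 = NOT 0 = 1
g5 = y NAND g4 = 1 NAND 1 = 0
g6 = g5 XOR x = 0 XOR 1 = 1
So g5 = 0 and g6 = 1.

x=1, y=1, z=1, w=1, u=1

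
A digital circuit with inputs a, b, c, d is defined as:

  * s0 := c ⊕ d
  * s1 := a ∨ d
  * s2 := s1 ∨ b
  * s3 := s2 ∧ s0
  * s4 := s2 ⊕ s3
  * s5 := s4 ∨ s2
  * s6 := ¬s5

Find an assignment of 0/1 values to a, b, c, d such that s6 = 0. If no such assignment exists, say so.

Check with a=0, b=1, c=1, d=1:
s0 = c ⊕ d = 1 ⊕ 1 = 0
s1 = a ∨ d = 0 ∨ 1 = 1
s2 = s1 ∨ b = 1 ∨ 1 = 1
s3 = s2 ∧ s0 = 1 ∧ 0 = 0
s4 = s2 ⊕ s3 = 1 ⊕ 0 = 1
s5 = s4 ∨ s2 = 1 ∨ 1 = 1
s6 = ¬s5 = ¬1 = 0
So s6 = 0 as required.

a=0, b=1, c=1, d=1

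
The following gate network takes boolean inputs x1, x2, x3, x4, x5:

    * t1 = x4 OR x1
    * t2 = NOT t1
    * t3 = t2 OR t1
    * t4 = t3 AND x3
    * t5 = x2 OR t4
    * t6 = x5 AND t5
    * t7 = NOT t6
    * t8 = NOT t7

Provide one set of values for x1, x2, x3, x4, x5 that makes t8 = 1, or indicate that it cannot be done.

x1=0, x2=1, x3=0, x4=1, x5=1

Check with x1=0, x2=1, x3=0, x4=1, x5=1:
t1 = x4 OR x1 = 1 OR 0 = 1
t2 = NOT t1 = NOT 1 = 0
t3 = t2 OR t1 = 0 OR 1 = 1
t4 = t3 AND x3 = 1 AND 0 = 0
t5 = x2 OR t4 = 1 OR 0 = 1
t6 = x5 AND t5 = 1 AND 1 = 1
t7 = NOT t6 = NOT 1 = 0
t8 = NOT t7 = NOT 0 = 1
So t8 = 1 as required.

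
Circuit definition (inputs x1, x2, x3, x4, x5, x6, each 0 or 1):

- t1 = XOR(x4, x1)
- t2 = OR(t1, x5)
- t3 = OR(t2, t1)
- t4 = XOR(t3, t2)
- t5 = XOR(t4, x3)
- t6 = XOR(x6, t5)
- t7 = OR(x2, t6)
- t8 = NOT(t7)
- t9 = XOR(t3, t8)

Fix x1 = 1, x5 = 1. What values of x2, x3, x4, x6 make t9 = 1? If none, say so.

t9 = XOR(t3, t8) must be 1, so t3 and t8 differ.
Check with x1 = 1, x5 = 1 and x2=1, x3=1, x4=1, x6=0:
t1 = XOR(x4, x1) = XOR(1, 1) = 0
t2 = OR(t1, x5) = OR(0, 1) = 1
t3 = OR(t2, t1) = OR(1, 0) = 1
t4 = XOR(t3, t2) = XOR(1, 1) = 0
t5 = XOR(t4, x3) = XOR(0, 1) = 1
t6 = XOR(x6, t5) = XOR(0, 1) = 1
t7 = OR(x2, t6) = OR(1, 1) = 1
t8 = NOT(t7) = NOT 1 = 0
t9 = XOR(t3, t8) = XOR(1, 0) = 1
So t9 = 1.

x2=1, x3=1, x4=1, x6=0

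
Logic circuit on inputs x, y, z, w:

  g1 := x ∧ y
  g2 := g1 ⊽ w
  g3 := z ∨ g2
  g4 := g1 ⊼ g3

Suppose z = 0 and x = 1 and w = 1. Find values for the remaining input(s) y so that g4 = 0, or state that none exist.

With z = 0 and x = 1 and w = 1 fixed, none of the 2 settings of y give g4 = 0.
For example, with y=1:
g1 = x ∧ y = 1 ∧ 1 = 1
g2 = g1 ⊽ w = 1 ⊽ 1 = 0
g3 = z ∨ g2 = 0 ∨ 0 = 0
g4 = g1 ⊼ g3 = 1 ⊼ 0 = 1
giving g4 = 1 ≠ 0.

no solution exists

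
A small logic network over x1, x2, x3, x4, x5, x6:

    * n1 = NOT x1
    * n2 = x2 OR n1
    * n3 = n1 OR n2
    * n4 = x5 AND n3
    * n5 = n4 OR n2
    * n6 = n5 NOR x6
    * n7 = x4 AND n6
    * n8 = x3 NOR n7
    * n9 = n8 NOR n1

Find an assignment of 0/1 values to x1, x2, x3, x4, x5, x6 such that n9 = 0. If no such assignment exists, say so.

x1=1, x2=0, x3=0, x4=0, x5=0, x6=1

n9 = n8 NOR n1 must be 0, so at least one of n8, n1 is 1.
Check with x1=1, x2=0, x3=0, x4=0, x5=0, x6=1:
n1 = NOT x1 = NOT 1 = 0
n2 = x2 OR n1 = 0 OR 0 = 0
n3 = n1 OR n2 = 0 OR 0 = 0
n4 = x5 AND n3 = 0 AND 0 = 0
n5 = n4 OR n2 = 0 OR 0 = 0
n6 = n5 NOR x6 = 0 NOR 1 = 0
n7 = x4 AND n6 = 0 AND 0 = 0
n8 = x3 NOR n7 = 0 NOR 0 = 1
n9 = n8 NOR n1 = 1 NOR 0 = 0
So n9 = 0 as required.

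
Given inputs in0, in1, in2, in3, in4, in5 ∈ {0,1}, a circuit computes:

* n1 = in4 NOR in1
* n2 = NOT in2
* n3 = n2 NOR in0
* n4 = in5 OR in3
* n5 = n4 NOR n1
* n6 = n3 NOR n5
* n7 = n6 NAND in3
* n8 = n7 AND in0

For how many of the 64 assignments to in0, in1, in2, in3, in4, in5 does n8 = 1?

n8 = n7 AND in0 must be 1, so both n7 = 1 and in0 = 1.
n7 = n6 NAND in3 must be 1, so at least one of n6, in3 is 0.
Enumerating the 64 input combinations, 16 give n8 = 1 and 48 give n8 = 0.

16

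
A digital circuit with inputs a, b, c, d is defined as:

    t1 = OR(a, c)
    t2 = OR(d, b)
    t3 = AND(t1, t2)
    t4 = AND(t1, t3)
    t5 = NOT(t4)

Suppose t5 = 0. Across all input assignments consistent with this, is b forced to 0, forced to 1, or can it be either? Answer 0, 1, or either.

either

Both values of b occur among assignments with t5 = 0:
  b=0: a=0, b=0, c=1, d=1
  b=1: a=0, b=1, c=1, d=0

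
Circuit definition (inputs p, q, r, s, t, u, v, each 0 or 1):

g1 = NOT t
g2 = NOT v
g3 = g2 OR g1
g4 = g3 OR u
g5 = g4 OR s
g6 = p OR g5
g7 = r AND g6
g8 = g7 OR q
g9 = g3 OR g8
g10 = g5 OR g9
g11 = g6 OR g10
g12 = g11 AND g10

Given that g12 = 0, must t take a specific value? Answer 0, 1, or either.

1

g12 = g11 AND g10 must be 0, so at least one of g11, g10 is 0.
Every assignment with g12 = 0 has t = 1; there are 3 such assignment(s).
  p=0, q=0, r=0, s=0, t=1, u=0, v=1
  p=0, q=0, r=1, s=0, t=1, u=0, v=1
  p=1, q=0, r=0, s=0, t=1, u=0, v=1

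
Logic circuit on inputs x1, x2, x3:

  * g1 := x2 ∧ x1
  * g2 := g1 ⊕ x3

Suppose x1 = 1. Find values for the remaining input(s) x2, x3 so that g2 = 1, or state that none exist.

g2 = g1 ⊕ x3 must be 1, so g1 and x3 differ.
Check with x1 = 1 and x2=1, x3=0:
g1 = x2 ∧ x1 = 1 ∧ 1 = 1
g2 = g1 ⊕ x3 = 1 ⊕ 0 = 1
So g2 = 1.

x2=1 x3=0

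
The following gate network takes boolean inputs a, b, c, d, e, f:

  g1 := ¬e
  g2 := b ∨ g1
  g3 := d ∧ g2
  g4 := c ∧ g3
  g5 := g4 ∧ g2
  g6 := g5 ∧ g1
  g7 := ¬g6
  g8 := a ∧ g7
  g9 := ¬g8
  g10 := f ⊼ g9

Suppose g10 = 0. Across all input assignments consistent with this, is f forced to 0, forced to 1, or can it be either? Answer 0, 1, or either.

g10 = f ⊼ g9 must be 0, so both f = 1 and g9 = 1.
g9 = ¬g8 must be 1, so g8 = 0.
Every assignment with g10 = 0 has f = 1; there are 18 such assignment(s).

1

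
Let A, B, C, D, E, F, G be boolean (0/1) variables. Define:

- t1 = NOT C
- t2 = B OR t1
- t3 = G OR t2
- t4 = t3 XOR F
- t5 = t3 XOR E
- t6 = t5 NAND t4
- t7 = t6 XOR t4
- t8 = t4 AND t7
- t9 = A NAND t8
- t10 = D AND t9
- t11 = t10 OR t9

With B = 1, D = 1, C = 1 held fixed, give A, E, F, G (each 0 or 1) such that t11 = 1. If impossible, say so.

t11 = t10 OR t9 must be 1, so at least one of t10, t9 is 1.
Check with B = 1, D = 1, C = 1 and A=1, E=1, F=0, G=1:
t1 = NOT C = NOT 1 = 0
t2 = B OR t1 = 1 OR 0 = 1
t3 = G OR t2 = 1 OR 1 = 1
t4 = t3 XOR F = 1 XOR 0 = 1
t5 = t3 XOR E = 1 XOR 1 = 0
t6 = t5 NAND t4 = 0 NAND 1 = 1
t7 = t6 XOR t4 = 1 XOR 1 = 0
t8 = t4 AND t7 = 1 AND 0 = 0
t9 = A NAND t8 = 1 NAND 0 = 1
t10 = D AND t9 = 1 AND 1 = 1
t11 = t10 OR t9 = 1 OR 1 = 1
So t11 = 1.

A=1, E=1, F=0, G=1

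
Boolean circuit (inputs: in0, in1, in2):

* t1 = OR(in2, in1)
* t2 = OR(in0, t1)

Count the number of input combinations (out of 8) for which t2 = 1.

7

t2 = OR(in0, t1) must be 1, so at least one of in0, t1 is 1.
Enumerating the 8 input combinations, 7 give t2 = 1 and 1 give t2 = 0.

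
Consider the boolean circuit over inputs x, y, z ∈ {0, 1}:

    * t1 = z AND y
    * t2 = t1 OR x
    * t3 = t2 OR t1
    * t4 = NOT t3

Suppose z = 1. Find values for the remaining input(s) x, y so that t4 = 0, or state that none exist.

t4 = NOT t3 must be 0, so t3 = 1.
t3 = t2 OR t1 must be 1, so at least one of t2, t1 is 1.
Check with z = 1 and x=1, y=0:
t1 = z AND y = 1 AND 0 = 0
t2 = t1 OR x = 0 OR 1 = 1
t3 = t2 OR t1 = 1 OR 0 = 1
t4 = NOT t3 = NOT 1 = 0
So t4 = 0.

x=1, y=0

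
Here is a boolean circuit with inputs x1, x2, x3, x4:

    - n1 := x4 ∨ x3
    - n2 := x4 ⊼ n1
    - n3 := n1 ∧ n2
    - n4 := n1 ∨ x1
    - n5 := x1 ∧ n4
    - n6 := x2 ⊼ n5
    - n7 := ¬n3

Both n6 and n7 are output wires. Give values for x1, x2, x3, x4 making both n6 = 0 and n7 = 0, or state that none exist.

Check with x1=1, x2=1, x3=1, x4=0:
n1 = x4 ∨ x3 = 0 ∨ 1 = 1
n2 = x4 ⊼ n1 = 0 ⊼ 1 = 1
n3 = n1 ∧ n2 = 1 ∧ 1 = 1
n4 = n1 ∨ x1 = 1 ∨ 1 = 1
n5 = x1 ∧ n4 = 1 ∧ 1 = 1
n6 = x2 ⊼ n5 = 1 ⊼ 1 = 0
n7 = ¬n3 = ¬1 = 0
So n6 = 0 and n7 = 0.

x1=1, x2=1, x3=1, x4=0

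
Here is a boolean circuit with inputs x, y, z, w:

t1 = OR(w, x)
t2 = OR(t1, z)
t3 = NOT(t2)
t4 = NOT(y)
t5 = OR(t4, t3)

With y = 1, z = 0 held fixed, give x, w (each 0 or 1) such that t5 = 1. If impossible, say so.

x=0, w=0

Check with y = 1, z = 0 and x=0, w=0:
t1 = OR(w, x) = OR(0, 0) = 0
t2 = OR(t1, z) = OR(0, 0) = 0
t3 = NOT(t2) = NOT 0 = 1
t4 = NOT(y) = NOT 1 = 0
t5 = OR(t4, t3) = OR(0, 1) = 1
So t5 = 1.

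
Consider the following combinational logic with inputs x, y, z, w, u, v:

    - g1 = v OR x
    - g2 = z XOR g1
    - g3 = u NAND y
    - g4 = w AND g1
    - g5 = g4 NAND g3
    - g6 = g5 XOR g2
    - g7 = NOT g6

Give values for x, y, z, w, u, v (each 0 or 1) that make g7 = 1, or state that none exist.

x=1, y=0, z=0, w=0, u=1, v=1

g7 = NOT g6 must be 1, so g6 = 0.
g6 = g5 XOR g2 must be 0, so g5 and g2 are equal.
Check with x=1, y=0, z=0, w=0, u=1, v=1:
g1 = v OR x = 1 OR 1 = 1
g2 = z XOR g1 = 0 XOR 1 = 1
g3 = u NAND y = 1 NAND 0 = 1
g4 = w AND g1 = 0 AND 1 = 0
g5 = g4 NAND g3 = 0 NAND 1 = 1
g6 = g5 XOR g2 = 1 XOR 1 = 0
g7 = NOT g6 = NOT 0 = 1
So g7 = 1 as required.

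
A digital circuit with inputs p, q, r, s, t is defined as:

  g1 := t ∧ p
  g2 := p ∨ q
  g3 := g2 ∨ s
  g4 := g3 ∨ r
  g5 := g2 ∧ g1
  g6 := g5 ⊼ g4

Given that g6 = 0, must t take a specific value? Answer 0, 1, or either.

g6 = g5 ⊼ g4 must be 0, so both g5 = 1 and g4 = 1.
g5 = g2 ∧ g1 must be 1, so both g2 = 1 and g1 = 1.
Every assignment with g6 = 0 has t = 1; there are 8 such assignment(s).

1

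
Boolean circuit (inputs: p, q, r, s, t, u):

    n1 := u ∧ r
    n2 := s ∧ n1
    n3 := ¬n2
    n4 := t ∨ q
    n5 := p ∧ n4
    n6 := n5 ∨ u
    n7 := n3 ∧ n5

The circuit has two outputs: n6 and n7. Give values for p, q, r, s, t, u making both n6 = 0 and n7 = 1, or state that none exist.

Across all 64 input combinations, none give both n6 = 0 and n7 = 1.

no solution exists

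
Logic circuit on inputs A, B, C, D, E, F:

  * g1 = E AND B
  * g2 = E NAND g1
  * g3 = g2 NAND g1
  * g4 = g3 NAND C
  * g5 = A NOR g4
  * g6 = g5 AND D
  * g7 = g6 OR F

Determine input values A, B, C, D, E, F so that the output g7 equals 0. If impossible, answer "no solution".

Check with A=1, B=1, C=1, D=1, E=1, F=0:
g1 = E AND B = 1 AND 1 = 1
g2 = E NAND g1 = 1 NAND 1 = 0
g3 = g2 NAND g1 = 0 NAND 1 = 1
g4 = g3 NAND C = 1 NAND 1 = 0
g5 = A NOR g4 = 1 NOR 0 = 0
g6 = g5 AND D = 0 AND 1 = 0
g7 = g6 OR F = 0 OR 0 = 0
So g7 = 0 as required.

A=1, B=1, C=1, D=1, E=1, F=0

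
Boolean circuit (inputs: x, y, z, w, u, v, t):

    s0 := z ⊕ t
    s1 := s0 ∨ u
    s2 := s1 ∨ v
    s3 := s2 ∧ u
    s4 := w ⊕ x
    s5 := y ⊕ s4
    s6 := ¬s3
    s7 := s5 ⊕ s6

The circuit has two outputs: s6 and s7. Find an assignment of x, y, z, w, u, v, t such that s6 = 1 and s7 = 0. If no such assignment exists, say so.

Check with x=1, y=0, z=0, w=0, u=0, v=0, t=1:
s0 = z ⊕ t = 0 ⊕ 1 = 1
s1 = s0 ∨ u = 1 ∨ 0 = 1
s2 = s1 ∨ v = 1 ∨ 0 = 1
s3 = s2 ∧ u = 1 ∧ 0 = 0
s4 = w ⊕ x = 0 ⊕ 1 = 1
s5 = y ⊕ s4 = 0 ⊕ 1 = 1
s6 = ¬s3 = ¬0 = 1
s7 = s5 ⊕ s6 = 1 ⊕ 1 = 0
So s6 = 1 and s7 = 0.

x=1, y=0, z=0, w=0, u=0, v=0, t=1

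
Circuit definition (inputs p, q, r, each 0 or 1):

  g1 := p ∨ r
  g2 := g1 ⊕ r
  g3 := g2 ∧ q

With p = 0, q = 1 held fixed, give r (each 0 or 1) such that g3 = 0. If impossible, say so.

g3 = g2 ∧ q must be 0, so at least one of g2, q is 0.
Check with p = 0, q = 1 and r=0:
g1 = p ∨ r = 0 ∨ 0 = 0
g2 = g1 ⊕ r = 0 ⊕ 0 = 0
g3 = g2 ∧ q = 0 ∧ 1 = 0
So g3 = 0.

r=0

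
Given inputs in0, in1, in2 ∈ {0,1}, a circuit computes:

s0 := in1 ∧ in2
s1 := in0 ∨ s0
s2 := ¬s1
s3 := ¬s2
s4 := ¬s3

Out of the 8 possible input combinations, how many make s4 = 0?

5

s4 = ¬s3 must be 0, so s3 = 1.
s3 = ¬s2 must be 1, so s2 = 0.
s2 = ¬s1 must be 0, so s1 = 1.
Enumerating the 8 input combinations, 5 give s4 = 0 and 3 give s4 = 1.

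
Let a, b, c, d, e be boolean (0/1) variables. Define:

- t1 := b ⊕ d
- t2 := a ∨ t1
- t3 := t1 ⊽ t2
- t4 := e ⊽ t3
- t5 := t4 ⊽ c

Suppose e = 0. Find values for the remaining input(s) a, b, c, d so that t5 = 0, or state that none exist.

a=1, b=0, c=1, d=0

t5 = t4 ⊽ c must be 0, so at least one of t4, c is 1.
Check with e = 0 and a=1, b=0, c=1, d=0:
t1 = b ⊕ d = 0 ⊕ 0 = 0
t2 = a ∨ t1 = 1 ∨ 0 = 1
t3 = t1 ⊽ t2 = 0 ⊽ 1 = 0
t4 = e ⊽ t3 = 0 ⊽ 0 = 1
t5 = t4 ⊽ c = 1 ⊽ 1 = 0
So t5 = 0.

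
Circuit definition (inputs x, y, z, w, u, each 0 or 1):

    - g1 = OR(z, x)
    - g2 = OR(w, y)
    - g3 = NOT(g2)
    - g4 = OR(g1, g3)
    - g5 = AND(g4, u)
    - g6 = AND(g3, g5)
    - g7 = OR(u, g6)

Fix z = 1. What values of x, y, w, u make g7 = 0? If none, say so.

x=0, y=1, w=1, u=0

Check with z = 1 and x=0, y=1, w=1, u=0:
g1 = OR(z, x) = OR(1, 0) = 1
g2 = OR(w, y) = OR(1, 1) = 1
g3 = NOT(g2) = NOT 1 = 0
g4 = OR(g1, g3) = OR(1, 0) = 1
g5 = AND(g4, u) = AND(1, 0) = 0
g6 = AND(g3, g5) = AND(0, 0) = 0
g7 = OR(u, g6) = OR(0, 0) = 0
So g7 = 0.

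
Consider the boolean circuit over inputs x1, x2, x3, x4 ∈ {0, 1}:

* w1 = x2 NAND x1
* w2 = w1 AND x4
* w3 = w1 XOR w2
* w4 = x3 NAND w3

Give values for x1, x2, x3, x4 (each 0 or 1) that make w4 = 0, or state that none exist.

w4 = x3 NAND w3 must be 0, so both x3 = 1 and w3 = 1.
w3 = w1 XOR w2 must be 1, so w1 and w2 differ.
Check with x1=0, x2=1, x3=1, x4=0:
w1 = x2 NAND x1 = 1 NAND 0 = 1
w2 = w1 AND x4 = 1 AND 0 = 0
w3 = w1 XOR w2 = 1 XOR 0 = 1
w4 = x3 NAND w3 = 1 NAND 1 = 0
So w4 = 0 as required.

x1=0, x2=1, x3=1, x4=0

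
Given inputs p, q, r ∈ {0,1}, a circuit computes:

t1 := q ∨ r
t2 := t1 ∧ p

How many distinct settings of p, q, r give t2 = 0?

5

t2 = t1 ∧ p must be 0, so at least one of t1, p is 0.
Enumerating the 8 input combinations, 5 give t2 = 0 and 3 give t2 = 1.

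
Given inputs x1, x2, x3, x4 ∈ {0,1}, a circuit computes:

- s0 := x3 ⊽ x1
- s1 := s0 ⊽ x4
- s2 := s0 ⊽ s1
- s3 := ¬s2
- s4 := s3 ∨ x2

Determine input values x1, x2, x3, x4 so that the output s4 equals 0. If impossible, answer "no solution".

x1=0 x2=0 x3=1 x4=1

Check with x1=0 x2=0 x3=1 x4=1:
s0 = x3 ⊽ x1 = 1 ⊽ 0 = 0
s1 = s0 ⊽ x4 = 0 ⊽ 1 = 0
s2 = s0 ⊽ s1 = 0 ⊽ 0 = 1
s3 = ¬s2 = ¬1 = 0
s4 = s3 ∨ x2 = 0 ∨ 0 = 0
So s4 = 0 as required.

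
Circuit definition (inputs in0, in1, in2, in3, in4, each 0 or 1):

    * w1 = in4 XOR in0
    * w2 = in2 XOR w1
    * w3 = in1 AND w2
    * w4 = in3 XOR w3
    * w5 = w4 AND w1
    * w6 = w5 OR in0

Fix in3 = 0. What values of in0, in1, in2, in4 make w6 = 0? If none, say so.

in0=0 in1=1 in2=0 in4=0

Check with in3 = 0 and in0=0, in1=1, in2=0, in4=0:
w1 = in4 XOR in0 = 0 XOR 0 = 0
w2 = in2 XOR w1 = 0 XOR 0 = 0
w3 = in1 AND w2 = 1 AND 0 = 0
w4 = in3 XOR w3 = 0 XOR 0 = 0
w5 = w4 AND w1 = 0 AND 0 = 0
w6 = w5 OR in0 = 0 OR 0 = 0
So w6 = 0.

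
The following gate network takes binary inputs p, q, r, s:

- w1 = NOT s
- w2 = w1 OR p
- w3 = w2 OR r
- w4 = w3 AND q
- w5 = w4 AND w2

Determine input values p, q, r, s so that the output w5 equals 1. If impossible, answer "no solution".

w5 = w4 AND w2 must be 1, so both w4 = 1 and w2 = 1.
Check with p=0, q=1, r=0, s=0:
w1 = NOT s = NOT 0 = 1
w2 = w1 OR p = 1 OR 0 = 1
w3 = w2 OR r = 1 OR 0 = 1
w4 = w3 AND q = 1 AND 1 = 1
w5 = w4 AND w2 = 1 AND 1 = 1
So w5 = 1 as required.

p=0, q=1, r=0, s=0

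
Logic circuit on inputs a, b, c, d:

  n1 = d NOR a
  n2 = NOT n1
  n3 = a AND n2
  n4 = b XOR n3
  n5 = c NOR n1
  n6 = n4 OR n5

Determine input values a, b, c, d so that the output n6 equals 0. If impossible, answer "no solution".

n6 = n4 OR n5 must be 0, so both n4 = 0 and n5 = 0.
Check with a=1, b=1, c=1, d=0:
n1 = d NOR a = 0 NOR 1 = 0
n2 = NOT n1 = NOT 0 = 1
n3 = a AND n2 = 1 AND 1 = 1
n4 = b XOR n3 = 1 XOR 1 = 0
n5 = c NOR n1 = 1 NOR 0 = 0
n6 = n4 OR n5 = 0 OR 0 = 0
So n6 = 0 as required.

a=1, b=1, c=1, d=0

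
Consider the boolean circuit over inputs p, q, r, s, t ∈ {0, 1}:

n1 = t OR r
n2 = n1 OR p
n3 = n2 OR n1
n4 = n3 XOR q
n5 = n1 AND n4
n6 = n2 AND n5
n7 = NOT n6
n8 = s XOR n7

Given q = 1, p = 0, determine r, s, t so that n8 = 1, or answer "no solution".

n8 = s XOR n7 must be 1, so s and n7 differ.
Check with q = 1, p = 0 and r=0, s=0, t=0:
n1 = t OR r = 0 OR 0 = 0
n2 = n1 OR p = 0 OR 0 = 0
n3 = n2 OR n1 = 0 OR 0 = 0
n4 = n3 XOR q = 0 XOR 1 = 1
n5 = n1 AND n4 = 0 AND 1 = 0
n6 = n2 AND n5 = 0 AND 0 = 0
n7 = NOT n6 = NOT 0 = 1
n8 = s XOR n7 = 0 XOR 1 = 1
So n8 = 1.

r=0 s=0 t=0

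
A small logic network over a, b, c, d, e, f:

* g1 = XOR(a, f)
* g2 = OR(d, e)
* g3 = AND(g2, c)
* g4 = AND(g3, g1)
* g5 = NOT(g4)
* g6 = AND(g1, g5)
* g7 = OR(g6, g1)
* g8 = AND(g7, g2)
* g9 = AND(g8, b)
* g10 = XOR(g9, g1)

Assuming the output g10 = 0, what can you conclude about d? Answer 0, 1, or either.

either

Both values of d occur among assignments with g10 = 0:
  d=0: a=0, b=0, c=0, d=0, e=0, f=0
  d=1: a=0, b=0, c=0, d=1, e=0, f=0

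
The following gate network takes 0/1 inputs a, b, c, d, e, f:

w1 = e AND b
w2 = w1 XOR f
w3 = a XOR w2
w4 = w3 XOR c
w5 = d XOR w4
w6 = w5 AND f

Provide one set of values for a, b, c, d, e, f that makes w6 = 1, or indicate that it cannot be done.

a=1 b=1 c=0 d=0 e=1 f=1

Check with a=1 b=1 c=0 d=0 e=1 f=1:
w1 = e AND b = 1 AND 1 = 1
w2 = w1 XOR f = 1 XOR 1 = 0
w3 = a XOR w2 = 1 XOR 0 = 1
w4 = w3 XOR c = 1 XOR 0 = 1
w5 = d XOR w4 = 0 XOR 1 = 1
w6 = w5 AND f = 1 AND 1 = 1
So w6 = 1 as required.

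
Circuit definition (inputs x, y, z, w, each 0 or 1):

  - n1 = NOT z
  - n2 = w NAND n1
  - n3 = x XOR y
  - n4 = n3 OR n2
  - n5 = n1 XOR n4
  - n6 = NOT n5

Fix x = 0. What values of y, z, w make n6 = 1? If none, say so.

y=1 z=0 w=0

Check with x = 0 and y=1, z=0, w=0:
n1 = NOT z = NOT 0 = 1
n2 = w NAND n1 = 0 NAND 1 = 1
n3 = x XOR y = 0 XOR 1 = 1
n4 = n3 OR n2 = 1 OR 1 = 1
n5 = n1 XOR n4 = 1 XOR 1 = 0
n6 = NOT n5 = NOT 0 = 1
So n6 = 1.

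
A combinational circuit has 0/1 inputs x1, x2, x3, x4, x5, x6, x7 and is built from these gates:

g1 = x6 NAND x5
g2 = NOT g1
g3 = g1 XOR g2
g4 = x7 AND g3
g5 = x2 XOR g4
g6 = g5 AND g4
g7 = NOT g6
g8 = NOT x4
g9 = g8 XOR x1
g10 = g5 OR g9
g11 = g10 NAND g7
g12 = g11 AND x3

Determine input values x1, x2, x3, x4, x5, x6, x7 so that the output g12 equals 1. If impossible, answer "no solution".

g12 = g11 AND x3 must be 1, so both g11 = 1 and x3 = 1.
g11 = g10 NAND g7 must be 1, so at least one of g10, g7 is 0.
Check with x1=1, x2=1, x3=1, x4=0, x5=1, x6=1, x7=1:
g1 = x6 NAND x5 = 1 NAND 1 = 0
g2 = NOT g1 = NOT 0 = 1
g3 = g1 XOR g2 = 0 XOR 1 = 1
g4 = x7 AND g3 = 1 AND 1 = 1
g5 = x2 XOR g4 = 1 XOR 1 = 0
g6 = g5 AND g4 = 0 AND 1 = 0
g7 = NOT g6 = NOT 0 = 1
g8 = NOT x4 = NOT 0 = 1
g9 = g8 XOR x1 = 1 XOR 1 = 0
g10 = g5 OR g9 = 0 OR 0 = 0
g11 = g10 NAND g7 = 0 NAND 1 = 1
g12 = g11 AND x3 = 1 AND 1 = 1
So g12 = 1 as required.

x1=1, x2=1, x3=1, x4=0, x5=1, x6=1, x7=1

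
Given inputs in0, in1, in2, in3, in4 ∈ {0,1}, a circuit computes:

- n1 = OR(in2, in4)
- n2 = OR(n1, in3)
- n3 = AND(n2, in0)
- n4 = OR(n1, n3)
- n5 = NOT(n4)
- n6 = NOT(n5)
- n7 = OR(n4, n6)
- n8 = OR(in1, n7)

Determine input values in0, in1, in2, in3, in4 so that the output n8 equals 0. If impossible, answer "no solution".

n8 = OR(in1, n7) must be 0, so both in1 = 0 and n7 = 0.
Check with in0=0, in1=0, in2=0, in3=1, in4=0:
n1 = OR(in2, in4) = OR(0, 0) = 0
n2 = OR(n1, in3) = OR(0, 1) = 1
n3 = AND(n2, in0) = AND(1, 0) = 0
n4 = OR(n1, n3) = OR(0, 0) = 0
n5 = NOT(n4) = NOT 0 = 1
n6 = NOT(n5) = NOT 1 = 0
n7 = OR(n4, n6) = OR(0, 0) = 0
n8 = OR(in1, n7) = OR(0, 0) = 0
So n8 = 0 as required.

in0=0, in1=0, in2=0, in3=1, in4=0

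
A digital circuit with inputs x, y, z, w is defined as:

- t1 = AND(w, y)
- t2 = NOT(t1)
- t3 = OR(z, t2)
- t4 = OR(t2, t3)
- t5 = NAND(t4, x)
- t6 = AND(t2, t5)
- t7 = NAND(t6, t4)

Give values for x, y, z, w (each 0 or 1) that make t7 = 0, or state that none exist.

Check with x=0, y=0, z=0, w=1:
t1 = AND(w, y) = AND(1, 0) = 0
t2 = NOT(t1) = NOT 0 = 1
t3 = OR(z, t2) = OR(0, 1) = 1
t4 = OR(t2, t3) = OR(1, 1) = 1
t5 = NAND(t4, x) = NAND(1, 0) = 1
t6 = AND(t2, t5) = AND(1, 1) = 1
t7 = NAND(t6, t4) = NAND(1, 1) = 0
So t7 = 0 as required.

x=0, y=0, z=0, w=1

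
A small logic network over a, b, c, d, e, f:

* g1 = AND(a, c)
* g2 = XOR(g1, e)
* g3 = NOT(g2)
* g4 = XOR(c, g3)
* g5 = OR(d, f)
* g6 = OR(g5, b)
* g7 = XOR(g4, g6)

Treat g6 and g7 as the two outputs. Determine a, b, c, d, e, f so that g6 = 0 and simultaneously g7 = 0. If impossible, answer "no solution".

a=0, b=0, c=1, d=0, e=0, f=0

Check with a=0, b=0, c=1, d=0, e=0, f=0:
g1 = AND(a, c) = AND(0, 1) = 0
g2 = XOR(g1, e) = XOR(0, 0) = 0
g3 = NOT(g2) = NOT 0 = 1
g4 = XOR(c, g3) = XOR(1, 1) = 0
g5 = OR(d, f) = OR(0, 0) = 0
g6 = OR(g5, b) = OR(0, 0) = 0
g7 = XOR(g4, g6) = XOR(0, 0) = 0
So g6 = 0 and g7 = 0.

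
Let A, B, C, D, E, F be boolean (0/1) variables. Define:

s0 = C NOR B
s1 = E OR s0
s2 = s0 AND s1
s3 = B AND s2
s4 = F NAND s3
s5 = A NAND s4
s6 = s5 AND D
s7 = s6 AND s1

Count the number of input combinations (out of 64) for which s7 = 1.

10

s7 = s6 AND s1 must be 1, so both s6 = 1 and s1 = 1.
s6 = s5 AND D must be 1, so both s5 = 1 and D = 1.
Enumerating the 64 input combinations, 10 give s7 = 1 and 54 give s7 = 0.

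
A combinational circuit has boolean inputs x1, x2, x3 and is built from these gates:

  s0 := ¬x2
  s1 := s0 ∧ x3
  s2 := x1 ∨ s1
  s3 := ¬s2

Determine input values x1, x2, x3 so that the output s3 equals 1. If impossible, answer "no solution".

x1=0 x2=1 x3=0

Check with x1=0 x2=1 x3=0:
s0 = ¬x2 = ¬1 = 0
s1 = s0 ∧ x3 = 0 ∧ 0 = 0
s2 = x1 ∨ s1 = 0 ∨ 0 = 0
s3 = ¬s2 = ¬0 = 1
So s3 = 1 as required.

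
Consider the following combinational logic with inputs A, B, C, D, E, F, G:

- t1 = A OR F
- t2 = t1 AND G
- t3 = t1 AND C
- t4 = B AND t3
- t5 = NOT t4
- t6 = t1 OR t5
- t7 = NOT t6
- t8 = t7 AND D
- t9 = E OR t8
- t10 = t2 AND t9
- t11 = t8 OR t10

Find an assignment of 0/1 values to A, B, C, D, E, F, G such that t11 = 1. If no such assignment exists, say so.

A=0 B=1 C=1 D=1 E=1 F=1 G=1

t11 = t8 OR t10 must be 1, so at least one of t8, t10 is 1.
Check with A=0 B=1 C=1 D=1 E=1 F=1 G=1:
t1 = A OR F = 0 OR 1 = 1
t2 = t1 AND G = 1 AND 1 = 1
t3 = t1 AND C = 1 AND 1 = 1
t4 = B AND t3 = 1 AND 1 = 1
t5 = NOT t4 = NOT 1 = 0
t6 = t1 OR t5 = 1 OR 0 = 1
t7 = NOT t6 = NOT 1 = 0
t8 = t7 AND D = 0 AND 1 = 0
t9 = E OR t8 = 1 OR 0 = 1
t10 = t2 AND t9 = 1 AND 1 = 1
t11 = t8 OR t10 = 0 OR 1 = 1
So t11 = 1 as required.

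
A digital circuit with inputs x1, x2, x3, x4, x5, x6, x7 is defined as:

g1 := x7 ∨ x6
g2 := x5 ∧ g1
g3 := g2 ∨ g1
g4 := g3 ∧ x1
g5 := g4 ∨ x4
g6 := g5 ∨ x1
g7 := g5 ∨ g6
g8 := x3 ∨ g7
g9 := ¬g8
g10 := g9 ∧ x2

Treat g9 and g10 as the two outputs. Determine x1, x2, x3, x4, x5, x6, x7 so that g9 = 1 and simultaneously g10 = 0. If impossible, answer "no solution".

Check with x1=0 x2=0 x3=0 x4=0 x5=1 x6=1 x7=0:
g1 = x7 ∨ x6 = 0 ∨ 1 = 1
g2 = x5 ∧ g1 = 1 ∧ 1 = 1
g3 = g2 ∨ g1 = 1 ∨ 1 = 1
g4 = g3 ∧ x1 = 1 ∧ 0 = 0
g5 = g4 ∨ x4 = 0 ∨ 0 = 0
g6 = g5 ∨ x1 = 0 ∨ 0 = 0
g7 = g5 ∨ g6 = 0 ∨ 0 = 0
g8 = x3 ∨ g7 = 0 ∨ 0 = 0
g9 = ¬g8 = ¬0 = 1
g10 = g9 ∧ x2 = 1 ∧ 0 = 0
So g9 = 1 and g10 = 0.

x1=0 x2=0 x3=0 x4=0 x5=1 x6=1 x7=0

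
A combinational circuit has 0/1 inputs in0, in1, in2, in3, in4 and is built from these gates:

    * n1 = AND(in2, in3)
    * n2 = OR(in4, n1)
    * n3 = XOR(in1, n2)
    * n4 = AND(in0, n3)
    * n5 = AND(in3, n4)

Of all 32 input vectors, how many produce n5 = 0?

28

n5 = AND(in3, n4) must be 0, so at least one of in3, n4 is 0.
Enumerating the 32 input combinations, 28 give n5 = 0 and 4 give n5 = 1.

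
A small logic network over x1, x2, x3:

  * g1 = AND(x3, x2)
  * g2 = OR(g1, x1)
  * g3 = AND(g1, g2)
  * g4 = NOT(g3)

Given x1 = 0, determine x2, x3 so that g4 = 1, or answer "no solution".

Check with x1 = 0 and x2=0, x3=0:
g1 = AND(x3, x2) = AND(0, 0) = 0
g2 = OR(g1, x1) = OR(0, 0) = 0
g3 = AND(g1, g2) = AND(0, 0) = 0
g4 = NOT(g3) = NOT 0 = 1
So g4 = 1.

x2=0, x3=0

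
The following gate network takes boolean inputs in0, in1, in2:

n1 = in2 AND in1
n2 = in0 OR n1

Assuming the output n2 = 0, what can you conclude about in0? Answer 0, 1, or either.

0

n2 = in0 OR n1 must be 0, so both in0 = 0 and n1 = 0.
Every assignment with n2 = 0 has in0 = 0; there are 3 such assignment(s).
  in0=0, in1=0, in2=0
  in0=0, in1=0, in2=1
  in0=0, in1=1, in2=0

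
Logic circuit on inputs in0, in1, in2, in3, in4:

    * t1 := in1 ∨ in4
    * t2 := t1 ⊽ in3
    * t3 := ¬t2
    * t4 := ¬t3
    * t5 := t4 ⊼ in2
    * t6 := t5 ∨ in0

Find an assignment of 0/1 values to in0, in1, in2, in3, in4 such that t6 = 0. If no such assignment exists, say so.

Check with in0=0, in1=0, in2=1, in3=0, in4=0:
t1 = in1 ∨ in4 = 0 ∨ 0 = 0
t2 = t1 ⊽ in3 = 0 ⊽ 0 = 1
t3 = ¬t2 = ¬1 = 0
t4 = ¬t3 = ¬0 = 1
t5 = t4 ⊼ in2 = 1 ⊼ 1 = 0
t6 = t5 ∨ in0 = 0 ∨ 0 = 0
So t6 = 0 as required.

in0=0, in1=0, in2=1, in3=0, in4=0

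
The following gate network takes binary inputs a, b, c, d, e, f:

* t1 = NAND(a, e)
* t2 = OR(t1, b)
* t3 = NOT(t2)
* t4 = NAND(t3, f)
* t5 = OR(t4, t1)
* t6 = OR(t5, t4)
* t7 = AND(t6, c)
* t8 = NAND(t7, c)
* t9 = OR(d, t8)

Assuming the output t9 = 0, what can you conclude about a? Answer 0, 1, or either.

Both values of a occur among assignments with t9 = 0:
  a=0: a=0, b=0, c=1, d=0, e=0, f=0
  a=1: a=1, b=0, c=1, d=0, e=0, f=0

either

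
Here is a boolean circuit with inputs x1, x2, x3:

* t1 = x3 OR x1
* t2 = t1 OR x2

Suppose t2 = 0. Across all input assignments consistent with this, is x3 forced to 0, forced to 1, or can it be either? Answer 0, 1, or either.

t2 = t1 OR x2 must be 0, so both t1 = 0 and x2 = 0.
t1 = x3 OR x1 must be 0, so both x3 = 0 and x1 = 0.
Every assignment with t2 = 0 has x3 = 0; there are 1 such assignment(s).
  x1=0, x2=0, x3=0

0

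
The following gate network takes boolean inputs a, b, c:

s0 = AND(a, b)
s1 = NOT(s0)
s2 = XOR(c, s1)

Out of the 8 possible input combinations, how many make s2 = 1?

4

s2 = XOR(c, s1) must be 1, so c and s1 differ.
Satisfying assignments:
  a=0, b=0, c=0
  a=0, b=1, c=0
  a=1, b=0, c=0
  a=1, b=1, c=1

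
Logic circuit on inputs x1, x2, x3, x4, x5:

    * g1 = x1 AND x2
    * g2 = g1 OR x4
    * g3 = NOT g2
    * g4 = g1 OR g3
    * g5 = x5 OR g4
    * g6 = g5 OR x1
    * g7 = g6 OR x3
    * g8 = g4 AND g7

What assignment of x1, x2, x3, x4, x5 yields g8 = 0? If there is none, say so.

g8 = g4 AND g7 must be 0, so at least one of g4, g7 is 0.
Check with x1=0, x2=1, x3=0, x4=1, x5=1:
g1 = x1 AND x2 = 0 AND 1 = 0
g2 = g1 OR x4 = 0 OR 1 = 1
g3 = NOT g2 = NOT 1 = 0
g4 = g1 OR g3 = 0 OR 0 = 0
g5 = x5 OR g4 = 1 OR 0 = 1
g6 = g5 OR x1 = 1 OR 0 = 1
g7 = g6 OR x3 = 1 OR 0 = 1
g8 = g4 AND g7 = 0 AND 1 = 0
So g8 = 0 as required.

x1=0, x2=1, x3=0, x4=1, x5=1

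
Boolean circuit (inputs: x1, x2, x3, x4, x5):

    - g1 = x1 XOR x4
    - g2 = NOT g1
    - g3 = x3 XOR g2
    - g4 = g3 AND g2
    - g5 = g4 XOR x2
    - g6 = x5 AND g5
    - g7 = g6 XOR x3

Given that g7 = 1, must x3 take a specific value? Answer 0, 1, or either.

either

Both values of x3 occur among assignments with g7 = 1:
  x3=0: x1=0, x2=0, x3=0, x4=0, x5=1
  x3=1: x1=0, x2=0, x3=1, x4=0, x5=0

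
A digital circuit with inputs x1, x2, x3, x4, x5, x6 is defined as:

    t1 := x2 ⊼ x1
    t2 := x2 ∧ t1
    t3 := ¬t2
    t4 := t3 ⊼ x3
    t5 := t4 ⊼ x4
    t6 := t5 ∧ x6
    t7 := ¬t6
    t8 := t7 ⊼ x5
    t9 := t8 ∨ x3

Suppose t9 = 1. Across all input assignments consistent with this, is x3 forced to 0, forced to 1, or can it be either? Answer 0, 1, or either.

Both values of x3 occur among assignments with t9 = 1:
  x3=0: x1=0, x2=0, x3=0, x4=0, x5=0, x6=0
  x3=1: x1=0, x2=0, x3=1, x4=0, x5=0, x6=0

either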